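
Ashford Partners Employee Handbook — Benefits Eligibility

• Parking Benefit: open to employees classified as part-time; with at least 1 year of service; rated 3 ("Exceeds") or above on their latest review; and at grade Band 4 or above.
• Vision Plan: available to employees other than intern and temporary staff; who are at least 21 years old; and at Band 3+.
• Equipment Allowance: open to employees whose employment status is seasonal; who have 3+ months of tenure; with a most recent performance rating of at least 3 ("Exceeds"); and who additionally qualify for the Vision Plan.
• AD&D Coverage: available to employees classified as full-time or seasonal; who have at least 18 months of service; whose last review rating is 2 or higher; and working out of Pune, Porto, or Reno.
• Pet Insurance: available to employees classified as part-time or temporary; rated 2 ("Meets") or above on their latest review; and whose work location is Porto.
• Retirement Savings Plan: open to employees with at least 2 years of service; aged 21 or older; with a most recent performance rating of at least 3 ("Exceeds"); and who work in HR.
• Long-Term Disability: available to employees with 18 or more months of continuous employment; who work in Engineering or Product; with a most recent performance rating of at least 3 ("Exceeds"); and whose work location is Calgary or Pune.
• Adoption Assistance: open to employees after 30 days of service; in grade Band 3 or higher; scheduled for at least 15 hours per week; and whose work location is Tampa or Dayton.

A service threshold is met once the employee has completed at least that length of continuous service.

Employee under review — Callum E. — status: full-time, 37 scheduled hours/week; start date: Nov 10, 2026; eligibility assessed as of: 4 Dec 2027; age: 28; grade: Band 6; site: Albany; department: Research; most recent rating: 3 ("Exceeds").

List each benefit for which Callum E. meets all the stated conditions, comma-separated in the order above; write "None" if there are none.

Service from Nov 10, 2026 to 4 Dec 2027: 389 days.
Parking Benefit — status full-time ✗ (requires part-time) → not eligible.
Vision Plan — status full-time ✓ (not excluded); age 28 ≥ 21 ✓; grade Band 6 ≥ Band 3 ✓ → eligible.
Equipment Allowance — status full-time ✗ (requires seasonal) → not eligible.
AD&D Coverage — status full-time ✓; service 389 days < 18 months (≈540 days) ✗ → not eligible.
Pet Insurance — status full-time ✗ (requires part-time or temporary) → not eligible.
Retirement Savings Plan — service 389 days < 2 years (≈730 days) ✗ → not eligible.
Long-Term Disability — service 389 days < 18 months (≈540 days) ✗ → not eligible.
Adoption Assistance — service 389 days ≥ 30 days ✓; grade Band 6 ≥ Band 3 ✓; 37 hrs/wk ≥ 15 ✓; site Albany ✗ (not Tampa or Dayton) → not eligible.

Vision Plan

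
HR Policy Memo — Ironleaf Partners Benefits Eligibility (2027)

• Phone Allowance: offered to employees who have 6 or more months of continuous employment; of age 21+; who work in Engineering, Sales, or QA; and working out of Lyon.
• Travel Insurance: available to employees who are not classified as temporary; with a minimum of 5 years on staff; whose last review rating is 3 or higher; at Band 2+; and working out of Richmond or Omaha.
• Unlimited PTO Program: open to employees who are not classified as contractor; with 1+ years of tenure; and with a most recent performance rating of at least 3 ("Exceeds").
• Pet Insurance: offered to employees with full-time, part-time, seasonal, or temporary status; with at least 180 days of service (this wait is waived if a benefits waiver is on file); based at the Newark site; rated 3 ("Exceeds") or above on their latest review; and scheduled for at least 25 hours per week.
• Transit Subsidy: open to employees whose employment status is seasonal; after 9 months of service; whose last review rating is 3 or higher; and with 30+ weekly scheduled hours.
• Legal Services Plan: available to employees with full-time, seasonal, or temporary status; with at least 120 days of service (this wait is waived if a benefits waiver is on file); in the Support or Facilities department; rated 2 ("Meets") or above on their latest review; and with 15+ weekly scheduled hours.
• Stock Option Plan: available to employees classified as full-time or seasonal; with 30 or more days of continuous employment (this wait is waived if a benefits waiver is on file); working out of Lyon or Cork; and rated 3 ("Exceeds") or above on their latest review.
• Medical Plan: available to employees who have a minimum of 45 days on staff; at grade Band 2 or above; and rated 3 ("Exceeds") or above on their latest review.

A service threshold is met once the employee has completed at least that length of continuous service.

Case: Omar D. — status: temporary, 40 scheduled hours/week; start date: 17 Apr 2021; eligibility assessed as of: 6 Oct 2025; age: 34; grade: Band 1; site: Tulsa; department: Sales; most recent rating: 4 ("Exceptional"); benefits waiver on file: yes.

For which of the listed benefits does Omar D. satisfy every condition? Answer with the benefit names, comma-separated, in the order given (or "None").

Service from 17 Apr 2021 to 6 Oct 2025: 1633 days.
Phone Allowance — service 1633 days ≥ 6 months (≈180 days) ✓; age 34 ≥ 21 ✓; dept Sales ✓; site Tulsa ✗ (not Lyon) → not eligible.
Travel Insurance — status temporary ✗ (excluded) → not eligible.
Unlimited PTO Program — status temporary ✓ (not excluded); service 1633 days ≥ 1 year (≈365 days) ✓; rating 4 ≥ 3 ✓ → eligible.
Pet Insurance — status temporary ✓; benefits waiver on file ✓; site Tulsa ✗ (not Newark) → not eligible.
Transit Subsidy — status temporary ✗ (requires seasonal) → not eligible.
Legal Services Plan — status temporary ✓; benefits waiver on file ✓; dept Sales ✗ → not eligible.
Stock Option Plan — status temporary ✗ (requires full-time or seasonal) → not eligible.
Medical Plan — service 1633 days ≥ 45 days ✓; grade Band 1 < Band 2 ✗ → not eligible.

Unlimited PTO Program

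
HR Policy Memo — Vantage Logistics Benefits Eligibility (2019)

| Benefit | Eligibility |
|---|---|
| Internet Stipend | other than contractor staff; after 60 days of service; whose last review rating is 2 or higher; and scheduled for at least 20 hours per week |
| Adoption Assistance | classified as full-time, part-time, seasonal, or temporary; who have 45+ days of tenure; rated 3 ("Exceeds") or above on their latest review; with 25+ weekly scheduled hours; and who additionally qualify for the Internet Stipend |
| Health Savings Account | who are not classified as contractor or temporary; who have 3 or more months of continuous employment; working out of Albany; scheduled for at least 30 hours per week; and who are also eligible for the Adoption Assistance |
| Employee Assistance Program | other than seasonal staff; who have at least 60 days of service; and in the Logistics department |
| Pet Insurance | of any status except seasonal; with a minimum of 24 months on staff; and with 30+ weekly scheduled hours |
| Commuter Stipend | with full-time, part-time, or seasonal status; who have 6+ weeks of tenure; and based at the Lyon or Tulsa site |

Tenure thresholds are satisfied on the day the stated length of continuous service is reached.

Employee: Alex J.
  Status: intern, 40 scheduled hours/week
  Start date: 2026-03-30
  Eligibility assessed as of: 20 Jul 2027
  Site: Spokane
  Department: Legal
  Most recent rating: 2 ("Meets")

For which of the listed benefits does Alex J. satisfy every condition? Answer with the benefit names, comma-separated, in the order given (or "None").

Service from 2026-03-30 to 20 Jul 2027: 477 days.
Internet Stipend — status intern ✓ (not excluded); service 477 days ≥ 60 days ✓; rating 2 ≥ 2 ✓; 40 hrs/wk ≥ 20 ✓ → eligible.
Adoption Assistance — status intern ✗ (requires full-time, part-time, seasonal, or temporary) → not eligible.
Health Savings Account — status intern ✓ (not excluded); service 477 days ≥ 3 months (≈90 days) ✓; site Spokane ✗ (not Albany) → not eligible.
Employee Assistance Program — status intern ✓ (not excluded); service 477 days ≥ 60 days ✓; dept Legal ✗ → not eligible.
Pet Insurance — status intern ✓ (not excluded); service 477 days < 24 months (≈720 days) ✗ → not eligible.
Commuter Stipend — status intern ✗ (requires full-time, part-time, or seasonal) → not eligible.

Internet Stipend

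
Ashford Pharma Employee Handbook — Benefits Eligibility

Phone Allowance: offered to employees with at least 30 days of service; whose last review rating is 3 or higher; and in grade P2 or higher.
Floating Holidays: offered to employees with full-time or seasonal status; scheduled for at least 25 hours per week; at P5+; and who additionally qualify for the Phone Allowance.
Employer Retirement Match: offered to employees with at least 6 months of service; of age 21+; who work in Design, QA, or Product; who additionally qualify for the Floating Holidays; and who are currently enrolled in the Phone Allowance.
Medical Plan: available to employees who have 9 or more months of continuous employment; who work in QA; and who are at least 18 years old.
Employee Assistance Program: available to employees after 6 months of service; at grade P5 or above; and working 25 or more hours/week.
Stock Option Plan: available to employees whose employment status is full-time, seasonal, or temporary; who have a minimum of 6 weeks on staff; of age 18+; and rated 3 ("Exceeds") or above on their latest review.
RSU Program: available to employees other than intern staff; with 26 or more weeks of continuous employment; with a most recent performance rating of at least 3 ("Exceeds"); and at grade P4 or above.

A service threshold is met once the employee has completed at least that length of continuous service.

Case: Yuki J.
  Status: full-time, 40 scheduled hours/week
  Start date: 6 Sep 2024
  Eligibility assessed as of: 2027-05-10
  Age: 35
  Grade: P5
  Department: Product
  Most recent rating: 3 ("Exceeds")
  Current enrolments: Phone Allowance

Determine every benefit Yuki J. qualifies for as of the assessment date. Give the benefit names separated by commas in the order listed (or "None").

Phone Allowance, Floating Holidays, Employer Retirement Match, Employee Assistance Program, Stock Option Plan, RSU Program

Service from 6 Sep 2024 to 2027-05-10: 976 days.
Phone Allowance — service 976 days ≥ 30 days ✓; rating 3 ≥ 3 ✓; grade P5 ≥ P2 ✓ → eligible.
Floating Holidays — status full-time ✓; 40 hrs/wk ≥ 25 ✓; grade P5 ≥ P5 ✓; eligible for Phone Allowance ✓ → eligible.
Employer Retirement Match — service 976 days ≥ 6 months (≈180 days) ✓; age 35 ≥ 21 ✓; dept Product ✓; eligible for Floating Holidays ✓; enrolled in Phone Allowance ✓ → eligible.
Medical Plan — service 976 days ≥ 9 months (≈270 days) ✓; dept Product ✗ → not eligible.
Employee Assistance Program — service 976 days ≥ 6 months (≈180 days) ✓; grade P5 ≥ P5 ✓; 40 hrs/wk ≥ 25 ✓ → eligible.
Stock Option Plan — status full-time ✓; service 976 days ≥ 6 weeks (≈42 days) ✓; age 35 ≥ 18 ✓; rating 3 ≥ 3 ✓ → eligible.
RSU Program — status full-time ✓ (not excluded); service 976 days ≥ 26 weeks (≈182 days) ✓; rating 3 ≥ 3 ✓; grade P5 ≥ P4 ✓ → eligible.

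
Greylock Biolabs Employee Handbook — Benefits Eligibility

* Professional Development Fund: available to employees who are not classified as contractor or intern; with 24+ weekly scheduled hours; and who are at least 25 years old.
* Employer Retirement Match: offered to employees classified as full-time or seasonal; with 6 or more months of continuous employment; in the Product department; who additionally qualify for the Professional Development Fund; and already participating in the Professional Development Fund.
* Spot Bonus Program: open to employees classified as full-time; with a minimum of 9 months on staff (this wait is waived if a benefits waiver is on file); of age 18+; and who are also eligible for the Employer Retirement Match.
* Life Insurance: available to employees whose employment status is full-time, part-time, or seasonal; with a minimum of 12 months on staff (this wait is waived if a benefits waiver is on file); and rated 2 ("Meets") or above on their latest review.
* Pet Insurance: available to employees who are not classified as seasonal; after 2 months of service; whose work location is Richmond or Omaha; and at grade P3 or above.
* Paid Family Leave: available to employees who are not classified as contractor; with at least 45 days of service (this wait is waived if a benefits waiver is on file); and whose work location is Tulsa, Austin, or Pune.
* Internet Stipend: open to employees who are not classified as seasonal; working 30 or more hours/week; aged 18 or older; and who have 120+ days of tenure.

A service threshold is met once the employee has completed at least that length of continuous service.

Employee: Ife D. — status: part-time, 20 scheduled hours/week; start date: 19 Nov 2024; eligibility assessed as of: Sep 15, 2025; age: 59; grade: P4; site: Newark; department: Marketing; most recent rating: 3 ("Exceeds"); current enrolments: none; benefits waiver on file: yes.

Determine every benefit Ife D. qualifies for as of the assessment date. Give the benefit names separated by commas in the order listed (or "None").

Life Insurance

Service from 19 Nov 2024 to Sep 15, 2025: 300 days.
Professional Development Fund — status part-time ✓ (not excluded); 20 hrs/wk < 24 ✗ → not eligible.
Employer Retirement Match — status part-time ✗ (requires full-time or seasonal) → not eligible.
Spot Bonus Program — status part-time ✗ (requires full-time) → not eligible.
Life Insurance — status part-time ✓; benefits waiver on file ✓; rating 3 ≥ 2 ✓ → eligible.
Pet Insurance — status part-time ✓ (not excluded); service 300 days ≥ 2 months (≈60 days) ✓; site Newark ✗ (not Richmond or Omaha) → not eligible.
Paid Family Leave — status part-time ✓ (not excluded); benefits waiver on file ✓; site Newark ✗ (not Tulsa, Austin, or Pune) → not eligible.
Internet Stipend — status part-time ✓ (not excluded); 20 hrs/wk < 30 ✗ → not eligible.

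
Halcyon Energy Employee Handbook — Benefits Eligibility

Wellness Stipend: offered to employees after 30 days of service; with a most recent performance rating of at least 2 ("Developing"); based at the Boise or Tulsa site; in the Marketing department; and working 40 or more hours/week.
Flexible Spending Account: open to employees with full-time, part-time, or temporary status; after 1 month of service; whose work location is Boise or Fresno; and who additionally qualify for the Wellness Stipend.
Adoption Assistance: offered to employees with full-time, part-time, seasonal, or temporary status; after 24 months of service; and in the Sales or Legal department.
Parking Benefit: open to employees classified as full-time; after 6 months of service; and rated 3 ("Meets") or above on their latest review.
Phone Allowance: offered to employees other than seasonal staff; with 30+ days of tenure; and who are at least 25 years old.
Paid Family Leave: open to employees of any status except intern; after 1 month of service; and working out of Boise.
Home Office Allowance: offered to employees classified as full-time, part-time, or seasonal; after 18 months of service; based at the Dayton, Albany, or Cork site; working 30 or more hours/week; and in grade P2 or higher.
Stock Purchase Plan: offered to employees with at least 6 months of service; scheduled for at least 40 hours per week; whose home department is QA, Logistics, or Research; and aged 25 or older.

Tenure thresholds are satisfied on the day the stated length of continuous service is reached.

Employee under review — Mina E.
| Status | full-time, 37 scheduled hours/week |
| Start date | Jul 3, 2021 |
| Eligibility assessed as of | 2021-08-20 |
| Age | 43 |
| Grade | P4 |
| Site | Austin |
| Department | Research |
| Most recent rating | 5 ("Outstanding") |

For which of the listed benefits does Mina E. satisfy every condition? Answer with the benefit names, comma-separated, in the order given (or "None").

Phone Allowance

Service from Jul 3, 2021 to 2021-08-20: 48 days.
Wellness Stipend — service 48 days ≥ 30 days ✓; rating 5 ≥ 2 ✓; site Austin ✗ (not Boise or Tulsa) → not eligible.
Flexible Spending Account — status full-time ✓; service 48 days ≥ 1 month (≈30 days) ✓; site Austin ✗ (not Boise or Fresno) → not eligible.
Adoption Assistance — status full-time ✓; service 48 days < 24 months (≈720 days) ✗ → not eligible.
Parking Benefit — status full-time ✓; service 48 days < 6 months (≈180 days) ✗ → not eligible.
Phone Allowance — status full-time ✓ (not excluded); service 48 days ≥ 30 days ✓; age 43 ≥ 25 ✓ → eligible.
Paid Family Leave — status full-time ✓ (not excluded); service 48 days ≥ 1 month (≈30 days) ✓; site Austin ✗ (not Boise) → not eligible.
Home Office Allowance — status full-time ✓; service 48 days < 18 months (≈540 days) ✗ → not eligible.
Stock Purchase Plan — service 48 days < 6 months (≈180 days) ✗ → not eligible.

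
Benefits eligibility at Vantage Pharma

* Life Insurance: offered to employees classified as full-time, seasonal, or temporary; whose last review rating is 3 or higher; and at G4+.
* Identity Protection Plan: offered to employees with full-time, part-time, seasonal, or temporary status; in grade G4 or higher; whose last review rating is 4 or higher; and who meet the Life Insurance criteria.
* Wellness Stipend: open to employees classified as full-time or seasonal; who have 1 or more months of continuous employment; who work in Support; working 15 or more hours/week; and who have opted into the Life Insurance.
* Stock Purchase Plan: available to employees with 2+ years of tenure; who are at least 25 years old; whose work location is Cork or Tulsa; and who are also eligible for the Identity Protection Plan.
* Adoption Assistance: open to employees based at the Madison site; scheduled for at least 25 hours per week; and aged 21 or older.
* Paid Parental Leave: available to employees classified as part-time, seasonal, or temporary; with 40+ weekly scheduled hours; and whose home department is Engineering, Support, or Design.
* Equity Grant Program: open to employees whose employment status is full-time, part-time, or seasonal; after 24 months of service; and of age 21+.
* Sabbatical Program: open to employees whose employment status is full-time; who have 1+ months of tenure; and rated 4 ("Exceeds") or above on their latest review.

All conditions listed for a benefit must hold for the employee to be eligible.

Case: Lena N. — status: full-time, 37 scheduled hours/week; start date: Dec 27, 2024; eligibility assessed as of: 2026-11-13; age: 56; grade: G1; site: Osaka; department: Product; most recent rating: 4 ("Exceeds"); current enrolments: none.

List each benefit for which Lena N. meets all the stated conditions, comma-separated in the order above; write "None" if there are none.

Sabbatical Program

Service from Dec 27, 2024 to 2026-11-13: 686 days.
Life Insurance — status full-time ✓; rating 4 ≥ 3 ✓; grade G1 < G4 ✗ → not eligible.
Identity Protection Plan — status full-time ✓; grade G1 < G4 ✗ → not eligible.
Wellness Stipend — status full-time ✓; service 686 days ≥ 1 month (≈30 days) ✓; dept Product ✗ → not eligible.
Stock Purchase Plan — service 686 days < 2 years (≈730 days) ✗ → not eligible.
Adoption Assistance — site Osaka ✗ (not Madison) → not eligible.
Paid Parental Leave — status full-time ✗ (requires part-time, seasonal, or temporary) → not eligible.
Equity Grant Program — status full-time ✓; service 686 days < 24 months (≈720 days) ✗ → not eligible.
Sabbatical Program — status full-time ✓; service 686 days ≥ 1 month (≈30 days) ✓; rating 4 ≥ 4 ✓ → eligible.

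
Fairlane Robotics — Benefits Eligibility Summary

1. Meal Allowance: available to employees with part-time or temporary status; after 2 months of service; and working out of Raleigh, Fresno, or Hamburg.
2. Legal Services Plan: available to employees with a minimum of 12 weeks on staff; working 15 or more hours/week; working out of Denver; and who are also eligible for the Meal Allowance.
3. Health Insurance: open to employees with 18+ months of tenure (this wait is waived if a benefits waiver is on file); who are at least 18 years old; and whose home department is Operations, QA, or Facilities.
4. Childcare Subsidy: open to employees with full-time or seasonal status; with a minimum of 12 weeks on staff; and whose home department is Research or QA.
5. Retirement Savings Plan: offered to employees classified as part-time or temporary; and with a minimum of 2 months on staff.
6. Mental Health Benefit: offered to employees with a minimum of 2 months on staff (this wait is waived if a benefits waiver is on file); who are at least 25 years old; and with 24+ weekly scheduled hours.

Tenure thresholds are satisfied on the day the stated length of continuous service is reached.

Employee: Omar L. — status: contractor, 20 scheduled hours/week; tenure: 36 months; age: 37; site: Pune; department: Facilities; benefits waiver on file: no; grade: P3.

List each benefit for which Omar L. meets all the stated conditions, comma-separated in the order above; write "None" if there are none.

Meal Allowance — status contractor ✗ (requires part-time or temporary) → not eligible.
Legal Services Plan — service 36 months ≥ 12 weeks (≈84 days) ✓; 20 hrs/wk ≥ 15 ✓; site Pune ✗ (not Denver) → not eligible.
Health Insurance — no waiver, service 36 months ≥ 18 months ✓; age 37 ≥ 18 ✓; dept Facilities ✓ → eligible.
Childcare Subsidy — status contractor ✗ (requires full-time or seasonal) → not eligible.
Retirement Savings Plan — status contractor ✗ (requires part-time or temporary) → not eligible.
Mental Health Benefit — no waiver, service 36 months ≥ 2 months ✓; age 37 ≥ 25 ✓; 20 hrs/wk < 24 ✗ → not eligible.

Health Insurance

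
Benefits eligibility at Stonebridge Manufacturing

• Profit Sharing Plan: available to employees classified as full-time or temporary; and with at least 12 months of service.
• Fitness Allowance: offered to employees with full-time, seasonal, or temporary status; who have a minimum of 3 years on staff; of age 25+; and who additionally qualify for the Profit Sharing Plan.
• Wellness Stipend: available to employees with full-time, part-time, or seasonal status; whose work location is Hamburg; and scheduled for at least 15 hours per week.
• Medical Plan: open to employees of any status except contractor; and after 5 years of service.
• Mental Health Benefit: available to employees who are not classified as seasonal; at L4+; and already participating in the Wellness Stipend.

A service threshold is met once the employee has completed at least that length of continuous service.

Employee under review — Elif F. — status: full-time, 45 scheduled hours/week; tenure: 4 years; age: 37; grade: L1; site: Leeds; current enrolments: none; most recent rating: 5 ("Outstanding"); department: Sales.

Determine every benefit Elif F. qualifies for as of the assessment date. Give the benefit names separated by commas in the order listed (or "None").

Profit Sharing Plan — status full-time ✓; service 4 years ≥ 12 months (≈360 days) ✓ → eligible.
Fitness Allowance — status full-time ✓; service 4 years ≥ 3 years ✓; age 37 ≥ 25 ✓; eligible for Profit Sharing Plan ✓ → eligible.
Wellness Stipend — status full-time ✓; site Leeds ✗ (not Hamburg) → not eligible.
Medical Plan — status full-time ✓ (not excluded); service 4 years < 5 years ✗ → not eligible.
Mental Health Benefit — status full-time ✓ (not excluded); grade L1 < L4 ✗ → not eligible.

Profit Sharing Plan, Fitness Allowance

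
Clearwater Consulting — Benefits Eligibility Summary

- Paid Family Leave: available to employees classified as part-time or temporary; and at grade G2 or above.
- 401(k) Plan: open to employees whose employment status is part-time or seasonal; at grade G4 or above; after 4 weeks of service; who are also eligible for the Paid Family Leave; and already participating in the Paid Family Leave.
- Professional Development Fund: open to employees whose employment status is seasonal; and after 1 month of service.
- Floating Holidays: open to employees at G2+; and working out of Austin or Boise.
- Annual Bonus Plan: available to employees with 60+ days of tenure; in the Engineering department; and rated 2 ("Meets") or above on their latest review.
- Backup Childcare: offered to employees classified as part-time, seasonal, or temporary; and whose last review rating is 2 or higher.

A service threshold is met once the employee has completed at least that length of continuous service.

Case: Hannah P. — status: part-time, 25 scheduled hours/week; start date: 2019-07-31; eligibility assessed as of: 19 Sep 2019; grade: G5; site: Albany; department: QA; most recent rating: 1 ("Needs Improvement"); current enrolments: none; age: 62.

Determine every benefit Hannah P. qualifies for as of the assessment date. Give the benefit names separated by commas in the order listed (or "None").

Paid Family Leave

Service from 2019-07-31 to 19 Sep 2019: 50 days.
Paid Family Leave — status part-time ✓; grade G5 ≥ G2 ✓ → eligible.
401(k) Plan — status part-time ✓; grade G5 ≥ G4 ✓; service 50 days ≥ 4 weeks (≈28 days) ✓; eligible for Paid Family Leave ✓; not enrolled in Paid Family Leave ✗ → not eligible.
Professional Development Fund — status part-time ✗ (requires seasonal) → not eligible.
Floating Holidays — grade G5 ≥ G2 ✓; site Albany ✗ (not Austin or Boise) → not eligible.
Annual Bonus Plan — service 50 days < 60 days ✗ → not eligible.
Backup Childcare — status part-time ✓; rating 1 < 2 ✗ → not eligible.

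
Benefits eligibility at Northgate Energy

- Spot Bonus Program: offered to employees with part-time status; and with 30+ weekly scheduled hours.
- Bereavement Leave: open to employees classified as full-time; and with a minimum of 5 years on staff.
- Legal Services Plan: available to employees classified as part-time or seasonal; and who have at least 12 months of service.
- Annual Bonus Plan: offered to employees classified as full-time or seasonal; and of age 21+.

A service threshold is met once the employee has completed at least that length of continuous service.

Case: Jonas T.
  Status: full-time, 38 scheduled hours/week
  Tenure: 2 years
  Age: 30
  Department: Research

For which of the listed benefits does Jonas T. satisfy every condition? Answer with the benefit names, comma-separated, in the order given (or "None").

Annual Bonus Plan

Spot Bonus Program — status full-time ✗ (requires part-time) → not eligible.
Bereavement Leave — status full-time ✓; service 2 years < 5 years ✗ → not eligible.
Legal Services Plan — status full-time ✗ (requires part-time or seasonal) → not eligible.
Annual Bonus Plan — status full-time ✓; age 30 ≥ 21 ✓ → eligible.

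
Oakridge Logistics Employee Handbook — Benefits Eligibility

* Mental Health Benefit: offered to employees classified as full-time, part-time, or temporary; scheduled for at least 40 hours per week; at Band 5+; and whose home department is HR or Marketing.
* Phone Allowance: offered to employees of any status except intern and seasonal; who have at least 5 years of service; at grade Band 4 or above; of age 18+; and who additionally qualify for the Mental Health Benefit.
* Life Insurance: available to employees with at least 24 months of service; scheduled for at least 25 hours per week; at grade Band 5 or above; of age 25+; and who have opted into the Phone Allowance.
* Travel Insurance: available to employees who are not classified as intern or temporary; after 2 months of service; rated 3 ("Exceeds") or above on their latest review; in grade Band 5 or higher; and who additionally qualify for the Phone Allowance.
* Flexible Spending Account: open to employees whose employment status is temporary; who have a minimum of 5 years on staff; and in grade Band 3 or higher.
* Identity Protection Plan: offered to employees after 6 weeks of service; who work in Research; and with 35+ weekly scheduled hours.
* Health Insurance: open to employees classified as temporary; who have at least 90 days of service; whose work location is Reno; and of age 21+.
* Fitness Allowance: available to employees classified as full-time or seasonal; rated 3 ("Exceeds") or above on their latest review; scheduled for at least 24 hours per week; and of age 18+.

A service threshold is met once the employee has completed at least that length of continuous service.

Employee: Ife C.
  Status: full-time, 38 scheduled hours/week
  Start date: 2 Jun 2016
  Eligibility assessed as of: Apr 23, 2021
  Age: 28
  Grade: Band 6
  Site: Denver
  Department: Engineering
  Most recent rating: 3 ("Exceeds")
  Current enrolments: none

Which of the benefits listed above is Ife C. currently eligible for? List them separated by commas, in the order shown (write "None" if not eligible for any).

Fitness Allowance

Service from 2 Jun 2016 to Apr 23, 2021: 1786 days.
Mental Health Benefit — status full-time ✓; 38 hrs/wk < 40 ✗ → not eligible.
Phone Allowance — status full-time ✓ (not excluded); service 1786 days < 5 years (≈1825 days) ✗ → not eligible.
Life Insurance — service 1786 days ≥ 24 months (≈720 days) ✓; 38 hrs/wk ≥ 25 ✓; grade Band 6 ≥ Band 5 ✓; age 28 ≥ 25 ✓; not enrolled in Phone Allowance ✗ → not eligible.
Travel Insurance — status full-time ✓ (not excluded); service 1786 days ≥ 2 months (≈60 days) ✓; rating 3 ≥ 3 ✓; grade Band 6 ≥ Band 5 ✓; not eligible for Phone Allowance ✗ → not eligible.
Flexible Spending Account — status full-time ✗ (requires temporary) → not eligible.
Identity Protection Plan — service 1786 days ≥ 6 weeks (≈42 days) ✓; dept Engineering ✗ → not eligible.
Health Insurance — status full-time ✗ (requires temporary) → not eligible.
Fitness Allowance — status full-time ✓; rating 3 ≥ 3 ✓; 38 hrs/wk ≥ 24 ✓; age 28 ≥ 18 ✓ → eligible.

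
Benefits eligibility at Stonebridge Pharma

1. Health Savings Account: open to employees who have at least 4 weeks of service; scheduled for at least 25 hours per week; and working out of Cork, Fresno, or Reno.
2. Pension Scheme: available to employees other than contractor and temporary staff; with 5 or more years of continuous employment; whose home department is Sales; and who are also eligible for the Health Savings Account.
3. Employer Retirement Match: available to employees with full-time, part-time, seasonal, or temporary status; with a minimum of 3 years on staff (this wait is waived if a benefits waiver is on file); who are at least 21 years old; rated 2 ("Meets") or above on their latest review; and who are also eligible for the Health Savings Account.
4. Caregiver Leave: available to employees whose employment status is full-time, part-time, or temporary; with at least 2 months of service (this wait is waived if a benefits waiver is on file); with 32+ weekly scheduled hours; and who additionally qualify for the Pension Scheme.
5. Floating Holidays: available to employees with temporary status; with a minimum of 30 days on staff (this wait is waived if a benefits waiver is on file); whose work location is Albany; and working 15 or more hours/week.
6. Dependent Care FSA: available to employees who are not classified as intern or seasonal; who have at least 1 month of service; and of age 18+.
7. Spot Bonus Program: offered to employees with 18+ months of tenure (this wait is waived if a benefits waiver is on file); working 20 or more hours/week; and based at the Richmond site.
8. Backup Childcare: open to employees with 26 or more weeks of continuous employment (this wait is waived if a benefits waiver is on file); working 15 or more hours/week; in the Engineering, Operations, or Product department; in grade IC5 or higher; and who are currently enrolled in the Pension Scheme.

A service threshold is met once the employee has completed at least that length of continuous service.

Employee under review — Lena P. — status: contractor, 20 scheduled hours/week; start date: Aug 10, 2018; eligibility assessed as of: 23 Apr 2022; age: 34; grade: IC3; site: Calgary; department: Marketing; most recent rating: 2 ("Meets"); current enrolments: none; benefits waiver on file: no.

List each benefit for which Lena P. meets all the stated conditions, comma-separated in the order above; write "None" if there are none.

Dependent Care FSA

Service from Aug 10, 2018 to 23 Apr 2022: 1352 days.
Health Savings Account — service 1352 days ≥ 4 weeks (≈28 days) ✓; 20 hrs/wk < 25 ✗ → not eligible.
Pension Scheme — status contractor ✗ (excluded) → not eligible.
Employer Retirement Match — status contractor ✗ (requires full-time, part-time, seasonal, or temporary) → not eligible.
Caregiver Leave — status contractor ✗ (requires full-time, part-time, or temporary) → not eligible.
Floating Holidays — status contractor ✗ (requires temporary) → not eligible.
Dependent Care FSA — status contractor ✓ (not excluded); service 1352 days ≥ 1 month (≈30 days) ✓; age 34 ≥ 18 ✓ → eligible.
Spot Bonus Program — no waiver, service 1352 days ≥ 18 months (≈540 days) ✓; 20 hrs/wk ≥ 20 ✓; site Calgary ✗ (not Richmond) → not eligible.
Backup Childcare — no waiver, service 1352 days ≥ 26 weeks (≈182 days) ✓; 20 hrs/wk ≥ 15 ✓; dept Marketing ✗ → not eligible.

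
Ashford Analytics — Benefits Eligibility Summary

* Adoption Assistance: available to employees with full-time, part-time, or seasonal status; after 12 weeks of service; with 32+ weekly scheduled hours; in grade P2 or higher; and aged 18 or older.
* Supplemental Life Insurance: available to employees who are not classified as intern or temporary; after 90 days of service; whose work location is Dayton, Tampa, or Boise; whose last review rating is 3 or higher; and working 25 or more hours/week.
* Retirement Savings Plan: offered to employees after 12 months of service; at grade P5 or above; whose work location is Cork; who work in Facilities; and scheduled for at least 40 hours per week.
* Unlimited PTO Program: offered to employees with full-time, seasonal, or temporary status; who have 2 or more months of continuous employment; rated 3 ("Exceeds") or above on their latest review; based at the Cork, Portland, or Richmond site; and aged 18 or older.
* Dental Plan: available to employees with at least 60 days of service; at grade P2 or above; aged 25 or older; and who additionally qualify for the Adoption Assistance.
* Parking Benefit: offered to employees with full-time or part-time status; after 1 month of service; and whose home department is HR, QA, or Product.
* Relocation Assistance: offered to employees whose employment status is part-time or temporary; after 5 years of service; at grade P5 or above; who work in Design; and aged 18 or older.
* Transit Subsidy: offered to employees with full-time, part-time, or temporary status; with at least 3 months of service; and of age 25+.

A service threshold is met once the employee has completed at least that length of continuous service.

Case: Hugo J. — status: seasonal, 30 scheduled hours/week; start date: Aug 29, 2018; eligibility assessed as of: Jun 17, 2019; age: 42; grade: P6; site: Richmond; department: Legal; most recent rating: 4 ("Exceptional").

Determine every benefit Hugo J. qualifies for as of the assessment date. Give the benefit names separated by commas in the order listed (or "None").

Unlimited PTO Program

Service from Aug 29, 2018 to Jun 17, 2019: 292 days.
Adoption Assistance — status seasonal ✓; service 292 days ≥ 12 weeks (≈84 days) ✓; 30 hrs/wk < 32 ✗ → not eligible.
Supplemental Life Insurance — status seasonal ✓ (not excluded); service 292 days ≥ 90 days ✓; site Richmond ✗ (not Dayton, Tampa, or Boise) → not eligible.
Retirement Savings Plan — service 292 days < 12 months (≈360 days) ✗ → not eligible.
Unlimited PTO Program — status seasonal ✓; service 292 days ≥ 2 months (≈60 days) ✓; rating 4 ≥ 3 ✓; site Richmond ✓; age 42 ≥ 18 ✓ → eligible.
Dental Plan — service 292 days ≥ 60 days ✓; grade P6 ≥ P2 ✓; age 42 ≥ 25 ✓; not eligible for Adoption Assistance ✗ → not eligible.
Parking Benefit — status seasonal ✗ (requires full-time or part-time) → not eligible.
Relocation Assistance — status seasonal ✗ (requires part-time or temporary) → not eligible.
Transit Subsidy — status seasonal ✗ (requires full-time, part-time, or temporary) → not eligible.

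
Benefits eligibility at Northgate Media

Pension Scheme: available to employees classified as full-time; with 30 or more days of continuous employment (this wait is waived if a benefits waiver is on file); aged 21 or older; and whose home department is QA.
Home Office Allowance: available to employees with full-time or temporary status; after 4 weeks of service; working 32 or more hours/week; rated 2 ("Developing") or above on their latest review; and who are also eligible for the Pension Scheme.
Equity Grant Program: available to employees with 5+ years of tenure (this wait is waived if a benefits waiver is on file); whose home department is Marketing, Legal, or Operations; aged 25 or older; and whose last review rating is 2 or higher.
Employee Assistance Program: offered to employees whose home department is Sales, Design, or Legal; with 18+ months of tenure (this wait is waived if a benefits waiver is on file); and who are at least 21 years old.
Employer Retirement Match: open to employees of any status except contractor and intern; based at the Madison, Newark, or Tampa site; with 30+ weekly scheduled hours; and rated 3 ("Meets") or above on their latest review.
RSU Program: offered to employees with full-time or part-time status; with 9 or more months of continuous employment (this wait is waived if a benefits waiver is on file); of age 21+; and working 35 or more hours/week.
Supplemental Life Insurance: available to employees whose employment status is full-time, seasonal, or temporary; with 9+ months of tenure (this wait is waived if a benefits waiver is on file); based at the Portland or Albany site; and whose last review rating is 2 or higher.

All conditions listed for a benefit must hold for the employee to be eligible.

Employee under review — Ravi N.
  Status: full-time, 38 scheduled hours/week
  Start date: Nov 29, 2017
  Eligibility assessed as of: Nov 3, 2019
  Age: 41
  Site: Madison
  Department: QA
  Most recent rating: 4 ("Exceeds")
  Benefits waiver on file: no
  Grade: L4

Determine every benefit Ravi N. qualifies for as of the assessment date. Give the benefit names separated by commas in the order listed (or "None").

Service from Nov 29, 2017 to Nov 3, 2019: 704 days.
Pension Scheme — status full-time ✓; no waiver, service 704 days ≥ 30 days ✓; age 41 ≥ 21 ✓; dept QA ✓ → eligible.
Home Office Allowance — status full-time ✓; service 704 days ≥ 4 weeks (≈28 days) ✓; 38 hrs/wk ≥ 32 ✓; rating 4 ≥ 2 ✓; eligible for Pension Scheme ✓ → eligible.
Equity Grant Program — no waiver, service 704 days < 5 years (≈1825 days) ✗ → not eligible.
Employee Assistance Program — dept QA ✗ → not eligible.
Employer Retirement Match — status full-time ✓ (not excluded); site Madison ✓; 38 hrs/wk ≥ 30 ✓; rating 4 ≥ 3 ✓ → eligible.
RSU Program — status full-time ✓; no waiver, service 704 days ≥ 9 months (≈270 days) ✓; age 41 ≥ 21 ✓; 38 hrs/wk ≥ 35 ✓ → eligible.
Supplemental Life Insurance — status full-time ✓; no waiver, service 704 days ≥ 9 months (≈270 days) ✓; site Madison ✗ (not Portland or Albany) → not eligible.

Pension Scheme, Home Office Allowance, Employer Retirement Match, RSU Program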